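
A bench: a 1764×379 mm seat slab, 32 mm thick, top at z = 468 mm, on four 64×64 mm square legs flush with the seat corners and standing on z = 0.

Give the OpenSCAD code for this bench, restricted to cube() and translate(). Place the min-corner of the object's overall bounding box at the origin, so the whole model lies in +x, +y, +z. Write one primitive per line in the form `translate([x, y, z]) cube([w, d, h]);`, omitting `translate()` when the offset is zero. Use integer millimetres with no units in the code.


translate([0, 0, 436]) cube([1764, 379, 32]);
cube([64, 64, 436]);
translate([0, 315, 0]) cube([64, 64, 436]);
translate([1700, 0, 0]) cube([64, 64, 436]);
translate([1700, 315, 0]) cube([64, 64, 436]);


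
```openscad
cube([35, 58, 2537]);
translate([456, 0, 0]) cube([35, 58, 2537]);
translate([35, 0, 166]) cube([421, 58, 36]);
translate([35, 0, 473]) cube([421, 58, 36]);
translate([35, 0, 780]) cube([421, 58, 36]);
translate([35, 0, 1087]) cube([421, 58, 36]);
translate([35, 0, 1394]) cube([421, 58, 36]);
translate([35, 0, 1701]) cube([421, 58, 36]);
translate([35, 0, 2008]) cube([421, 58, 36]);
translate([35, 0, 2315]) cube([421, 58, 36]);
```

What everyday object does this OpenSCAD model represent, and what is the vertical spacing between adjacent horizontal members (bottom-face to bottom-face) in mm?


A ladder. The rung spacing is 307 mm.

Two tall 35×58 posts with 8 short bars between them — a ladder. Adjacent rungs sit at z = 166 and z = 473, so the spacing is 473 − 166 = 307 mm.


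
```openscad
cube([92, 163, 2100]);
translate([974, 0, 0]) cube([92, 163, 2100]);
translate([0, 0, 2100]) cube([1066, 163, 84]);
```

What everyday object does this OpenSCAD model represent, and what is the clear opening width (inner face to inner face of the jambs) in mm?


A door frame. The clear opening width is 882 mm.

Two 2100 mm tall posts with a header on top — a door frame. The left jamb is 92 mm wide at x = 0; the right jamb starts at x = 974. The clear opening is 974 − 92 = 882 mm.


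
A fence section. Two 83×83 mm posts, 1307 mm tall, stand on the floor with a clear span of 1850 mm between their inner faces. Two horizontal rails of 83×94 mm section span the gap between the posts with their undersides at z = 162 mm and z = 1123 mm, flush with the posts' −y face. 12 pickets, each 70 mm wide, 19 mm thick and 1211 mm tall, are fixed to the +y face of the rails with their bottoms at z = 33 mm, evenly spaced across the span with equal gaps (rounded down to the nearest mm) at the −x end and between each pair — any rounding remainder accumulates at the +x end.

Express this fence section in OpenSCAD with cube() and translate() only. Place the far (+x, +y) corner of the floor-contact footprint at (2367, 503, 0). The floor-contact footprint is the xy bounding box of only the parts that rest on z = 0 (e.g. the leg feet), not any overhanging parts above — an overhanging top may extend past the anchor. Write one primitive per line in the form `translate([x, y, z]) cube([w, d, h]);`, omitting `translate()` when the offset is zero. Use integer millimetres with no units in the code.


translate([351, 420, 0]) cube([83, 83, 1307]);
translate([2284, 420, 0]) cube([83, 83, 1307]);
translate([434, 420, 162]) cube([1850, 83, 94]);
translate([434, 420, 1123]) cube([1850, 83, 94]);
translate([511, 503, 33]) cube([70, 19, 1211]);
translate([658, 503, 33]) cube([70, 19, 1211]);
translate([805, 503, 33]) cube([70, 19, 1211]);
translate([952, 503, 33]) cube([70, 19, 1211]);
translate([1099, 503, 33]) cube([70, 19, 1211]);
translate([1246, 503, 33]) cube([70, 19, 1211]);
translate([1393, 503, 33]) cube([70, 19, 1211]);
translate([1540, 503, 33]) cube([70, 19, 1211]);
translate([1687, 503, 33]) cube([70, 19, 1211]);
translate([1834, 503, 33]) cube([70, 19, 1211]);
translate([1981, 503, 33]) cube([70, 19, 1211]);
translate([2128, 503, 33]) cube([70, 19, 1211]);


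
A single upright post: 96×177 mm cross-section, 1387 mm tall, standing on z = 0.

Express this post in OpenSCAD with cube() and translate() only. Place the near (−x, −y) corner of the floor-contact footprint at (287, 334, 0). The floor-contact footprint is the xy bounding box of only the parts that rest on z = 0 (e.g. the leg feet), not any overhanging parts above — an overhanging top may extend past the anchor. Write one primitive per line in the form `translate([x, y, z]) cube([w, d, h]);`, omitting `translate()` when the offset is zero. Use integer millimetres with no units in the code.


translate([287, 334, 0]) cube([96, 177, 1387]);


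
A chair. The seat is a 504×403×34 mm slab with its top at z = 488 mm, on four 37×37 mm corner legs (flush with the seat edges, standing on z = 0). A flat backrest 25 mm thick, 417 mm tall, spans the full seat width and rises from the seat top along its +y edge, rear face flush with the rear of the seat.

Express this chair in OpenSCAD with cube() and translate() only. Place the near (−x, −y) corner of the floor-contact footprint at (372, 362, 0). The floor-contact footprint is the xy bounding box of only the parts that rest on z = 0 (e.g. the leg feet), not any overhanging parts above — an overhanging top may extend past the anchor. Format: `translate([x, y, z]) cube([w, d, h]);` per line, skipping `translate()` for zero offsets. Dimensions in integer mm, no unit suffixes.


translate([372, 362, 454]) cube([504, 403, 34]);
translate([372, 362, 0]) cube([37, 37, 454]);
translate([839, 362, 0]) cube([37, 37, 454]);
translate([372, 728, 0]) cube([37, 37, 454]);
translate([839, 728, 0]) cube([37, 37, 454]);
translate([372, 740, 488]) cube([504, 25, 417]);


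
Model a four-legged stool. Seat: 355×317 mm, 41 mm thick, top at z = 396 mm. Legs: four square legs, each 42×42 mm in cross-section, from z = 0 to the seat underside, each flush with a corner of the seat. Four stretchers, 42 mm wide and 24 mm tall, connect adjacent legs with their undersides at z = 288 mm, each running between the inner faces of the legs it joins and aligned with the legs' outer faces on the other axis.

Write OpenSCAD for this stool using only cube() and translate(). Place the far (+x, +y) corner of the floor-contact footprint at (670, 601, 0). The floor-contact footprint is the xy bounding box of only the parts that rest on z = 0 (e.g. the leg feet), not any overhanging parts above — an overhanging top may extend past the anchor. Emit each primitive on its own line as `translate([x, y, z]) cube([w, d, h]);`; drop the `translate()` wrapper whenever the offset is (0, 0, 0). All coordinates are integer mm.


// leg_h = 396 - 41 = 355
// stretcher span = 355 - 2*42 = 271
translate([315, 284, 355]) cube([355, 317, 41]);
translate([315, 284, 0]) cube([42, 42, 355]);
translate([628, 284, 0]) cube([42, 42, 355]);
translate([315, 559, 0]) cube([42, 42, 355]);
translate([628, 559, 0]) cube([42, 42, 355]);
translate([357, 284, 288]) cube([271, 42, 24]);
translate([357, 559, 288]) cube([271, 42, 24]);
translate([315, 326, 288]) cube([42, 233, 24]);
translate([628, 326, 288]) cube([42, 233, 24]);


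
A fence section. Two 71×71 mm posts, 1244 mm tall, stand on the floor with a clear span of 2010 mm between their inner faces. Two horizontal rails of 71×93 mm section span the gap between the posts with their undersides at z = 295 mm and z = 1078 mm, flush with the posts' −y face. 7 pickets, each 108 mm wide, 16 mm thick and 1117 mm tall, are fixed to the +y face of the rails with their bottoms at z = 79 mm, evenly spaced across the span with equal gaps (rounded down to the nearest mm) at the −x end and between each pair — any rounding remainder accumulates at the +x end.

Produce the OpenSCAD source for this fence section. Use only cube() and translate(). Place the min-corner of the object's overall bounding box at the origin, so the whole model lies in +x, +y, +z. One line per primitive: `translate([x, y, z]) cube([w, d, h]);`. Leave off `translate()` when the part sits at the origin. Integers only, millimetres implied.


cube([71, 71, 1244]);
translate([2081, 0, 0]) cube([71, 71, 1244]);
translate([71, 0, 295]) cube([2010, 71, 93]);
translate([71, 0, 1078]) cube([2010, 71, 93]);
translate([227, 71, 79]) cube([108, 16, 1117]);
translate([491, 71, 79]) cube([108, 16, 1117]);
translate([755, 71, 79]) cube([108, 16, 1117]);
translate([1019, 71, 79]) cube([108, 16, 1117]);
translate([1283, 71, 79]) cube([108, 16, 1117]);
translate([1547, 71, 79]) cube([108, 16, 1117]);
translate([1811, 71, 79]) cube([108, 16, 1117]);


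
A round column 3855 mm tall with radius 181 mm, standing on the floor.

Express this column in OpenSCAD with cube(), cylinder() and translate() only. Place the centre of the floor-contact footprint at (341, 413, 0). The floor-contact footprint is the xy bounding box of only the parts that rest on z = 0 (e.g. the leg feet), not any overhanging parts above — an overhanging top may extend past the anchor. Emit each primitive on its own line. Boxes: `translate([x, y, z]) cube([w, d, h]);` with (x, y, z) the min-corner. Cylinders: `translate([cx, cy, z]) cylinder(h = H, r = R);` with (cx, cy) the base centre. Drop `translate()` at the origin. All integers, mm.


translate([341, 413, 0]) cylinder(h = 3855, r = 181);


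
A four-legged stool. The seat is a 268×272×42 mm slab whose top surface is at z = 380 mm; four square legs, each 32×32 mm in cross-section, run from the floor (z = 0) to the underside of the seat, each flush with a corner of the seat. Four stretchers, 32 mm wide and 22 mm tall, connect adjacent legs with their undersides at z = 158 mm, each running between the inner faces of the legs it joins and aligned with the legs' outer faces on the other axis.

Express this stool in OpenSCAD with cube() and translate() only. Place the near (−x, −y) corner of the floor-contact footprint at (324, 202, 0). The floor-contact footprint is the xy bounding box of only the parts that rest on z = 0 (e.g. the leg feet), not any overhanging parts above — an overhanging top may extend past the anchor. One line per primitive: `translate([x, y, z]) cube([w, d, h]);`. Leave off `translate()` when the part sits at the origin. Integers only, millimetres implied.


translate([324, 202, 338]) cube([268, 272, 42]);
translate([324, 202, 0]) cube([32, 32, 338]);
translate([560, 202, 0]) cube([32, 32, 338]);
translate([324, 442, 0]) cube([32, 32, 338]);
translate([560, 442, 0]) cube([32, 32, 338]);
translate([356, 202, 158]) cube([204, 32, 22]);
translate([356, 442, 158]) cube([204, 32, 22]);
translate([324, 234, 158]) cube([32, 208, 22]);
translate([560, 234, 158]) cube([32, 208, 22]);


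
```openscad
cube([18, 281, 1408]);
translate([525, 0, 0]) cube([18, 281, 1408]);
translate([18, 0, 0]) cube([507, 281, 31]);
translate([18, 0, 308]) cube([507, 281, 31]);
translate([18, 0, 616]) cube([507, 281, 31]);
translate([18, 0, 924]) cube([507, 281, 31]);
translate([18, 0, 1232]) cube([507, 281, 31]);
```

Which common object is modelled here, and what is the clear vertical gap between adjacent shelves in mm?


A bookshelf. The clear shelf gap is 277 mm.

Two tall side panels with 5 horizontal boards between them — a bookshelf. The first two shelf undersides are at z = 0 and z = 308; with shelf thickness 31, the clear gap is 308 − 0 − 31 = 277 mm.


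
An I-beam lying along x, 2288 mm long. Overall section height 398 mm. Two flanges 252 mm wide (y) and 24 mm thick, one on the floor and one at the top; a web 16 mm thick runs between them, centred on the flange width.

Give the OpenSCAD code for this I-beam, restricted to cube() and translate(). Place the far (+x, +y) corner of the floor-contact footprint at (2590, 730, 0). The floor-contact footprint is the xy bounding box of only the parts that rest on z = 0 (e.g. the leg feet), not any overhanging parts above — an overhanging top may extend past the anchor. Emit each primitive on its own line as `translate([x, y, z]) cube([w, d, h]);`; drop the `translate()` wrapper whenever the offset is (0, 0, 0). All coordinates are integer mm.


translate([302, 478, 0]) cube([2288, 252, 24]);
translate([302, 596, 24]) cube([2288, 16, 350]);
translate([302, 478, 374]) cube([2288, 252, 24]);


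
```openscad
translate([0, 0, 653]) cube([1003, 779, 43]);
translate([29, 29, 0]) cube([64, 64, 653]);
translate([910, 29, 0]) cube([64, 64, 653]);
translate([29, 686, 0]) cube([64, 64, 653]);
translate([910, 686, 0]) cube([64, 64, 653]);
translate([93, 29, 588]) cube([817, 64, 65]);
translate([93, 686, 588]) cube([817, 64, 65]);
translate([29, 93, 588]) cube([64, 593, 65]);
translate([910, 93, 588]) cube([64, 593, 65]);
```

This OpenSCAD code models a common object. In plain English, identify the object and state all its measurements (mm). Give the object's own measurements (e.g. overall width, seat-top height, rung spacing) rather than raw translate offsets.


A table: top 1003 mm (x) × 779 mm (y), 43 mm thick, upper face at z = 696 mm, on four 64×64 mm square legs, each inset 29 mm from the nearest pair of top edges from z = 0 to the bottom of the top. Four apron rails, 64 mm thick and 65 mm tall, run between adjacent legs with their top edges flush with the underside of the top and their outer faces flush with the legs' outer faces.


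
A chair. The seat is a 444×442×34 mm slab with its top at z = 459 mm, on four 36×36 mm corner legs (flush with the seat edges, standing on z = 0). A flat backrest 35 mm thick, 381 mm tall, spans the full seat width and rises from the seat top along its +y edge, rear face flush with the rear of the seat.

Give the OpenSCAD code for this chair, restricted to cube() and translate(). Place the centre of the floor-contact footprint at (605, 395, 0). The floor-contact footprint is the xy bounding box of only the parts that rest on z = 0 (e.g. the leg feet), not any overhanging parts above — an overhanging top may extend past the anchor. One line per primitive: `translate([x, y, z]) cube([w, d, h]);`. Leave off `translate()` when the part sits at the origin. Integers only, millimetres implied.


translate([383, 174, 425]) cube([444, 442, 34]);
translate([383, 174, 0]) cube([36, 36, 425]);
translate([791, 174, 0]) cube([36, 36, 425]);
translate([383, 580, 0]) cube([36, 36, 425]);
translate([791, 580, 0]) cube([36, 36, 425]);
translate([383, 581, 459]) cube([444, 35, 381]);


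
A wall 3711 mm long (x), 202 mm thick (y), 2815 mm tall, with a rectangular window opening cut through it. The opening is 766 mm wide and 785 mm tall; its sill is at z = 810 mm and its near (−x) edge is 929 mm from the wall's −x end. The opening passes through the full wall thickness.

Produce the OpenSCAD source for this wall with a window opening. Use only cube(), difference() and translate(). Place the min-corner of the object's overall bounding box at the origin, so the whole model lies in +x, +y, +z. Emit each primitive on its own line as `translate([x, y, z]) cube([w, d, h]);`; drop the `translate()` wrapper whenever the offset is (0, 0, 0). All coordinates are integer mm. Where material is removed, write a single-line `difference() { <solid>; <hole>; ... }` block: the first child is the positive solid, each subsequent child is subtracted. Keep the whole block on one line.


difference() { cube([3711, 202, 2815]); translate([929, 0, 810]) cube([766, 202, 785]); }


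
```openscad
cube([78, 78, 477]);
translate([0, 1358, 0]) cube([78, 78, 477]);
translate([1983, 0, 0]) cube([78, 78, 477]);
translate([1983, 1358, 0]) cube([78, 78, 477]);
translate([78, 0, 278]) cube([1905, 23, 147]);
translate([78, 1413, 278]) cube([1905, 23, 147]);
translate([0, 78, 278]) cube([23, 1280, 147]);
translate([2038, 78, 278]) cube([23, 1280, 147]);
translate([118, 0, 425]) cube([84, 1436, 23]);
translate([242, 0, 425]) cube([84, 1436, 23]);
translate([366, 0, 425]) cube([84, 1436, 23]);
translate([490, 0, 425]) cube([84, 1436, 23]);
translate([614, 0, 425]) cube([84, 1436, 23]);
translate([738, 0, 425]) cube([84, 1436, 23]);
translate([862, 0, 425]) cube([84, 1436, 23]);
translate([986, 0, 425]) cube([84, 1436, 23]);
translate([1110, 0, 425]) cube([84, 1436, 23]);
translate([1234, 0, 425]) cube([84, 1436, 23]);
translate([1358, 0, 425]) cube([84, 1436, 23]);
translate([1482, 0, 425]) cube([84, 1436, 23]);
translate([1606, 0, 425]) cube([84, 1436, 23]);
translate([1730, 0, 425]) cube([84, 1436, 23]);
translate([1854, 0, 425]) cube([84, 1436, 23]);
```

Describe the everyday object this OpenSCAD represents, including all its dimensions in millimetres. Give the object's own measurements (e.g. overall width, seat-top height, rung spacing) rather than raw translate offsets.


A bed frame 2061 mm long (x) by 1436 mm wide (y). Four 78×78 mm corner posts, 477 mm tall, at the corners of the footprint. Four rails of 23 mm thickness and 147 mm height run between adjacent posts with their undersides at z = 278 mm, their outer faces flush with the outside of the frame (the two x-running rails run between the posts' inner faces; the two y-running rails run between the posts' inner faces). 15 slats, each 84 mm wide (x) and 23 mm thick, lie across the top of the two x-running rails, running the full 1436 mm width of the frame in y; along x they sit between the end posts with a 40 mm gap after the −x posts and between neighbouring slats, leaving 45 mm before the +x posts.


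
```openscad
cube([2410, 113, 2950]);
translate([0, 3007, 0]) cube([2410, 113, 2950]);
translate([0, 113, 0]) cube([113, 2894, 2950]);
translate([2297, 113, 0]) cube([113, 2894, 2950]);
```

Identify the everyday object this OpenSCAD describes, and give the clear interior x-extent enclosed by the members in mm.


A house (or room) frame. The interior width is 2184 mm.

Four 2950 mm walls enclosing a rectangle with no floor or roof — a room or house frame. Outside width is 2410 mm and wall thickness is 113 mm, so the interior width is 2410 − 2 × 113 = 2184 mm.


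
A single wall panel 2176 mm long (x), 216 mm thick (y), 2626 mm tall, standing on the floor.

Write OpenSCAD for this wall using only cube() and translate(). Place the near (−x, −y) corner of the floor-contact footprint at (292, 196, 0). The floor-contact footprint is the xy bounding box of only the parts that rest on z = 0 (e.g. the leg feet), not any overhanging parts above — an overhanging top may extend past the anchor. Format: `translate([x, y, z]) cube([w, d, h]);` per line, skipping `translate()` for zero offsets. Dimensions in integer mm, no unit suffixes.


translate([292, 196, 0]) cube([2176, 216, 2626]);


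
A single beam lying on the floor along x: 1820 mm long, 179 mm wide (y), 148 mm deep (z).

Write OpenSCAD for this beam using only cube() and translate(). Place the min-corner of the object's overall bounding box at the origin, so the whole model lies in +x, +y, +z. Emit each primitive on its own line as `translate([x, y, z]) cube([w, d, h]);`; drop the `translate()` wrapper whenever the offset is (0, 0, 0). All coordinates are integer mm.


cube([1820, 179, 148]);


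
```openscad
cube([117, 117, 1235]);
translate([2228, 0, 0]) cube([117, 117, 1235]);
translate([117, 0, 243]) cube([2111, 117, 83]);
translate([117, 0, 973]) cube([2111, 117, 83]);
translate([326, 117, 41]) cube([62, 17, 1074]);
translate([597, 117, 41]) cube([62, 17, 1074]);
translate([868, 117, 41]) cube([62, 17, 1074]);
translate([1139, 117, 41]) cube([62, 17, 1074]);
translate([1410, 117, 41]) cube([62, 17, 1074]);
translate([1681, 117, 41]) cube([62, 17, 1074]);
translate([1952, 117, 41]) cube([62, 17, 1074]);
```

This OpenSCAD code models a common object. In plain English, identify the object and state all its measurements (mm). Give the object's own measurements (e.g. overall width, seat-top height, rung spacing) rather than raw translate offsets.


A fence section. Two 117×117 mm posts, 1235 mm tall, stand on the floor with a clear span of 2111 mm between their inner faces. Two horizontal rails of 117×83 mm section span the gap between the posts with their undersides at z = 243 mm and z = 973 mm, flush with the posts' −y face. 7 pickets, each 62 mm wide, 17 mm thick and 1074 mm tall, are fixed to the +y face of the rails with their bottoms at z = 41 mm, spaced across the span with a 209 mm gap after the −x post and between neighbouring pickets, with 214 mm left before the +x post.


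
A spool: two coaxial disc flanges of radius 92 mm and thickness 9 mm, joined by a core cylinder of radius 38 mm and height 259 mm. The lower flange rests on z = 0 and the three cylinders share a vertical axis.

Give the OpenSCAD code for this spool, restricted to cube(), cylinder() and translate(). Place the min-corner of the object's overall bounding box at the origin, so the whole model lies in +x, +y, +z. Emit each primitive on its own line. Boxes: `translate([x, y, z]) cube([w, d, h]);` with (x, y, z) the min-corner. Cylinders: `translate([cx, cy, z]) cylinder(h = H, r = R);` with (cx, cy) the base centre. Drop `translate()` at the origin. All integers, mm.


translate([92, 92, 0]) cylinder(h = 9, r = 92);
translate([92, 92, 9]) cylinder(h = 259, r = 38);
translate([92, 92, 268]) cylinder(h = 9, r = 92);


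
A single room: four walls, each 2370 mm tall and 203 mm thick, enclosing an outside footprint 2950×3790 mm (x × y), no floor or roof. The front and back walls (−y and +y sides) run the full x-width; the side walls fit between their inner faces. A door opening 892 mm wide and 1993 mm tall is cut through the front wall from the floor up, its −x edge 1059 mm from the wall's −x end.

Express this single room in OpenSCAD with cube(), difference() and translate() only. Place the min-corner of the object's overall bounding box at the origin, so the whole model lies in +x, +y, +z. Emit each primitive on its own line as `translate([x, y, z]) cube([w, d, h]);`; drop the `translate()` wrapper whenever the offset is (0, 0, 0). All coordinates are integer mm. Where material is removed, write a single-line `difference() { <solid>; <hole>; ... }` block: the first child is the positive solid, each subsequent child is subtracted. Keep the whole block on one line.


difference() { cube([2950, 203, 2370]); translate([1059, 0, 0]) cube([892, 203, 1993]); }
translate([0, 3587, 0]) cube([2950, 203, 2370]);
translate([0, 203, 0]) cube([203, 3384, 2370]);
translate([2747, 203, 0]) cube([203, 3384, 2370]);


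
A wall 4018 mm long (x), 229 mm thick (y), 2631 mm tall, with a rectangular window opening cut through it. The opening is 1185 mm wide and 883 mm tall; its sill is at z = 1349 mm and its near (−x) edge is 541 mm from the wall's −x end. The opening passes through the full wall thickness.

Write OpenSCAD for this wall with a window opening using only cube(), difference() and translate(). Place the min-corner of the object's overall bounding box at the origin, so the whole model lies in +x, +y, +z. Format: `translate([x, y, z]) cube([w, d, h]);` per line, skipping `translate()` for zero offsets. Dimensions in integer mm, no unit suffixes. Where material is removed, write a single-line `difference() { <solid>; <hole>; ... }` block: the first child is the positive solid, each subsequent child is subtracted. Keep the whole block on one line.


difference() { cube([4018, 229, 2631]); translate([541, 0, 1349]) cube([1185, 229, 883]); }


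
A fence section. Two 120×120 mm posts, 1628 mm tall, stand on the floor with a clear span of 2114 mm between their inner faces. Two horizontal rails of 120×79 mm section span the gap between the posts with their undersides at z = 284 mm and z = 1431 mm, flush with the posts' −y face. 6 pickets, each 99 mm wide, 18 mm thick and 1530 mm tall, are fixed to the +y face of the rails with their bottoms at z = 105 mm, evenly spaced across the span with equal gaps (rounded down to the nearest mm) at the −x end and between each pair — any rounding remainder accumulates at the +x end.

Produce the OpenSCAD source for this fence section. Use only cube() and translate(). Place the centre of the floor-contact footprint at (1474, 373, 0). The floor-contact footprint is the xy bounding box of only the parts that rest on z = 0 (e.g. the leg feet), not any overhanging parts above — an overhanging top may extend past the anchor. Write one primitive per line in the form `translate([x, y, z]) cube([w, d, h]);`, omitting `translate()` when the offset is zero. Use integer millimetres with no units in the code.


translate([297, 313, 0]) cube([120, 120, 1628]);
translate([2531, 313, 0]) cube([120, 120, 1628]);
translate([417, 313, 284]) cube([2114, 120, 79]);
translate([417, 313, 1431]) cube([2114, 120, 79]);
translate([634, 433, 105]) cube([99, 18, 1530]);
translate([950, 433, 105]) cube([99, 18, 1530]);
translate([1266, 433, 105]) cube([99, 18, 1530]);
translate([1582, 433, 105]) cube([99, 18, 1530]);
translate([1898, 433, 105]) cube([99, 18, 1530]);
translate([2214, 433, 105]) cube([99, 18, 1530]);


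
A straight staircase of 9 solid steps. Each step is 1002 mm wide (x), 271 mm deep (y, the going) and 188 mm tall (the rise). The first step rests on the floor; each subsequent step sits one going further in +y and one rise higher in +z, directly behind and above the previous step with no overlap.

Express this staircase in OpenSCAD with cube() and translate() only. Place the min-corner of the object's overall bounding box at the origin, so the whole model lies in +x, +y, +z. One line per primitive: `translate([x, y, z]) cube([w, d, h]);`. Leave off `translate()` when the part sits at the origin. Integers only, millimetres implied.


cube([1002, 271, 188]);
translate([0, 271, 188]) cube([1002, 271, 188]);
translate([0, 542, 376]) cube([1002, 271, 188]);
translate([0, 813, 564]) cube([1002, 271, 188]);
translate([0, 1084, 752]) cube([1002, 271, 188]);
translate([0, 1355, 940]) cube([1002, 271, 188]);
translate([0, 1626, 1128]) cube([1002, 271, 188]);
translate([0, 1897, 1316]) cube([1002, 271, 188]);
translate([0, 2168, 1504]) cube([1002, 271, 188]);


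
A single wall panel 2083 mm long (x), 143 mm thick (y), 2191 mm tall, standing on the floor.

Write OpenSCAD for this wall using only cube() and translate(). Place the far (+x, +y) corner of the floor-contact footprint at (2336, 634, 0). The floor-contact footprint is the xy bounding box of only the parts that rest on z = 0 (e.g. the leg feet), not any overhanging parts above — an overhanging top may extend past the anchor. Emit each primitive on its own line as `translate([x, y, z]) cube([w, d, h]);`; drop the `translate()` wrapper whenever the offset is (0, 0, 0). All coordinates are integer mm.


translate([253, 491, 0]) cube([2083, 143, 2191]);


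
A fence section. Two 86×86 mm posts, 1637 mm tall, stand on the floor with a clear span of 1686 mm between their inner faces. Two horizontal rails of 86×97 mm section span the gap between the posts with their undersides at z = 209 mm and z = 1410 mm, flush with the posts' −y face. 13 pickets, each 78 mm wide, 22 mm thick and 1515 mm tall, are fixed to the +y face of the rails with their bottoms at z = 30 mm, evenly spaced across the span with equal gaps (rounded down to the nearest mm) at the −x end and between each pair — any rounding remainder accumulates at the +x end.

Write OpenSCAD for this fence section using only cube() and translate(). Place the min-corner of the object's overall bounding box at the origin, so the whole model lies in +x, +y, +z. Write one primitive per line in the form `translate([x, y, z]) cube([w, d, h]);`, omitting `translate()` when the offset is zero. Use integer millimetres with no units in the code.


cube([86, 86, 1637]);
translate([1772, 0, 0]) cube([86, 86, 1637]);
translate([86, 0, 209]) cube([1686, 86, 97]);
translate([86, 0, 1410]) cube([1686, 86, 97]);
translate([134, 86, 30]) cube([78, 22, 1515]);
translate([260, 86, 30]) cube([78, 22, 1515]);
translate([386, 86, 30]) cube([78, 22, 1515]);
translate([512, 86, 30]) cube([78, 22, 1515]);
translate([638, 86, 30]) cube([78, 22, 1515]);
translate([764, 86, 30]) cube([78, 22, 1515]);
translate([890, 86, 30]) cube([78, 22, 1515]);
translate([1016, 86, 30]) cube([78, 22, 1515]);
translate([1142, 86, 30]) cube([78, 22, 1515]);
translate([1268, 86, 30]) cube([78, 22, 1515]);
translate([1394, 86, 30]) cube([78, 22, 1515]);
translate([1520, 86, 30]) cube([78, 22, 1515]);
translate([1646, 86, 30]) cube([78, 22, 1515]);


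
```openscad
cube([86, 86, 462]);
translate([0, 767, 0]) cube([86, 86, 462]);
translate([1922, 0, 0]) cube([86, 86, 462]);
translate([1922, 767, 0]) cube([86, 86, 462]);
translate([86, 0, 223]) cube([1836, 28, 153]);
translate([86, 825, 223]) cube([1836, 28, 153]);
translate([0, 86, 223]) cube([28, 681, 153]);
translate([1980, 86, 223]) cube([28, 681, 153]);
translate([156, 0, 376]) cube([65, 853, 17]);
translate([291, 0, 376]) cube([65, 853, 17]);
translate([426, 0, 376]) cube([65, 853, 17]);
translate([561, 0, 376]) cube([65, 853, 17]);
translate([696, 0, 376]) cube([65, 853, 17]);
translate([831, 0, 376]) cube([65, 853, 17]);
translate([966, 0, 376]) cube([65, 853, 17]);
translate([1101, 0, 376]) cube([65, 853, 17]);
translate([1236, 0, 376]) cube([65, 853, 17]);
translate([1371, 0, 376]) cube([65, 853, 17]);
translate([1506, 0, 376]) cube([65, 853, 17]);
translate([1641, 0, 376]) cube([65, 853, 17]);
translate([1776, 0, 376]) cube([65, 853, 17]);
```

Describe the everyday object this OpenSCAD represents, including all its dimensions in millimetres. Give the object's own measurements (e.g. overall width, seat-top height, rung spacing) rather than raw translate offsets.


A bed frame 2008 mm long (x) by 853 mm wide (y). Four 86×86 mm corner posts, 462 mm tall, at the corners of the footprint. Four rails of 28 mm thickness and 153 mm height run between adjacent posts with their undersides at z = 223 mm, their outer faces flush with the outside of the frame (the two x-running rails run between the posts' inner faces; the two y-running rails run between the posts' inner faces). 13 slats, each 65 mm wide (x) and 17 mm thick, lie across the top of the two x-running rails, running the full 853 mm width of the frame in y; along x they sit between the end posts with a 70 mm gap after the −x posts and between neighbouring slats, leaving 81 mm before the +x posts.


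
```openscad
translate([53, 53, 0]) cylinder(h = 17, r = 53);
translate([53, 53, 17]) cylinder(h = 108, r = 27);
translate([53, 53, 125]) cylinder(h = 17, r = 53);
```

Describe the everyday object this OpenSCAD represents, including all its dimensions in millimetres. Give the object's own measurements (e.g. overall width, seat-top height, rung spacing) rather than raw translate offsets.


A spool: two coaxial disc flanges of radius 53 mm and thickness 17 mm, joined by a core cylinder of radius 27 mm and height 108 mm. The lower flange rests on z = 0 and the three cylinders share a vertical axis.


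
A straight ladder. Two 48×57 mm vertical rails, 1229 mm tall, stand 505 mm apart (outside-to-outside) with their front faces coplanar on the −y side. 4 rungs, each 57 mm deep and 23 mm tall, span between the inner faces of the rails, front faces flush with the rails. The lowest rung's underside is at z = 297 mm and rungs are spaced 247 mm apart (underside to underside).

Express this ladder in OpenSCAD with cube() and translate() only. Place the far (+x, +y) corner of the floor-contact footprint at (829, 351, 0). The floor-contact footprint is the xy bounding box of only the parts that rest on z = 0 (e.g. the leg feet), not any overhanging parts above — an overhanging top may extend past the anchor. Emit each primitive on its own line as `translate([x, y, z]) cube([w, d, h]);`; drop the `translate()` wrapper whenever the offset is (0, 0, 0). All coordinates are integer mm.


translate([324, 294, 0]) cube([48, 57, 1229]);
translate([781, 294, 0]) cube([48, 57, 1229]);
translate([372, 294, 297]) cube([409, 57, 23]);
translate([372, 294, 544]) cube([409, 57, 23]);
translate([372, 294, 791]) cube([409, 57, 23]);
translate([372, 294, 1038]) cube([409, 57, 23]);


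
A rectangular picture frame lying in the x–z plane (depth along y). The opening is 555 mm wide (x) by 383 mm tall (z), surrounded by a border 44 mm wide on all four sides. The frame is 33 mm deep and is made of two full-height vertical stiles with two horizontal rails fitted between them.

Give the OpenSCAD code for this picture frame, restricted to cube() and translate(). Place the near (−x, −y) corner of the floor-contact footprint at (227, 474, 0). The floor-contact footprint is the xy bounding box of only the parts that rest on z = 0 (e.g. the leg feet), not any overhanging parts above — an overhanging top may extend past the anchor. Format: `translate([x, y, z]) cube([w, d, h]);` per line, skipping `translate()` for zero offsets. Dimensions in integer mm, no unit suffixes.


translate([227, 474, 0]) cube([44, 33, 471]);
translate([826, 474, 0]) cube([44, 33, 471]);
translate([271, 474, 0]) cube([555, 33, 44]);
translate([271, 474, 427]) cube([555, 33, 44]);


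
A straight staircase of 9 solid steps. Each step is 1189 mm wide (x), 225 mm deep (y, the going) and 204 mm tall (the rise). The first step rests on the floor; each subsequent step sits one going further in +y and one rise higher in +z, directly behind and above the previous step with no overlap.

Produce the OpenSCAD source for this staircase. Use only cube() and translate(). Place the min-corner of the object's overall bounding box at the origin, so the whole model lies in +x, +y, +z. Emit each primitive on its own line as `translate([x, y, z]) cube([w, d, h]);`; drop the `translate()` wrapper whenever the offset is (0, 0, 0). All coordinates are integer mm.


cube([1189, 225, 204]);
translate([0, 225, 204]) cube([1189, 225, 204]);
translate([0, 450, 408]) cube([1189, 225, 204]);
translate([0, 675, 612]) cube([1189, 225, 204]);
translate([0, 900, 816]) cube([1189, 225, 204]);
translate([0, 1125, 1020]) cube([1189, 225, 204]);
translate([0, 1350, 1224]) cube([1189, 225, 204]);
translate([0, 1575, 1428]) cube([1189, 225, 204]);
translate([0, 1800, 1632]) cube([1189, 225, 204]);


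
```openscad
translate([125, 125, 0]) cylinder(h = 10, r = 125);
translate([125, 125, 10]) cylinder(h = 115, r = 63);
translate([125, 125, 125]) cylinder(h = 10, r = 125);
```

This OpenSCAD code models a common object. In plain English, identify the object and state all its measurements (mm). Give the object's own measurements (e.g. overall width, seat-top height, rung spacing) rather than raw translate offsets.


A spool: two coaxial disc flanges of radius 125 mm and thickness 10 mm, joined by a core cylinder of radius 63 mm and height 115 mm. The lower flange rests on z = 0 and the three cylinders share a vertical axis.


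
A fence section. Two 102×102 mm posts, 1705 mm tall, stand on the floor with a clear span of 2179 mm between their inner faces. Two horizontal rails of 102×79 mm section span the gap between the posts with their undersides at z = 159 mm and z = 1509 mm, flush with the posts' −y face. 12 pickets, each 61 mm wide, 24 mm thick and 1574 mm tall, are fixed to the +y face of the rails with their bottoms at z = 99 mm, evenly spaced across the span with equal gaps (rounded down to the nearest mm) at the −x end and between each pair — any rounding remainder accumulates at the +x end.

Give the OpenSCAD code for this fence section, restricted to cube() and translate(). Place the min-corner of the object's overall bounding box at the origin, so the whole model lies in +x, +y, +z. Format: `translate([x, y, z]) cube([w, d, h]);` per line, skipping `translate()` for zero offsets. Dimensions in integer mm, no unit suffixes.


cube([102, 102, 1705]);
translate([2281, 0, 0]) cube([102, 102, 1705]);
translate([102, 0, 159]) cube([2179, 102, 79]);
translate([102, 0, 1509]) cube([2179, 102, 79]);
translate([213, 102, 99]) cube([61, 24, 1574]);
translate([385, 102, 99]) cube([61, 24, 1574]);
translate([557, 102, 99]) cube([61, 24, 1574]);
translate([729, 102, 99]) cube([61, 24, 1574]);
translate([901, 102, 99]) cube([61, 24, 1574]);
translate([1073, 102, 99]) cube([61, 24, 1574]);
translate([1245, 102, 99]) cube([61, 24, 1574]);
translate([1417, 102, 99]) cube([61, 24, 1574]);
translate([1589, 102, 99]) cube([61, 24, 1574]);
translate([1761, 102, 99]) cube([61, 24, 1574]);
translate([1933, 102, 99]) cube([61, 24, 1574]);
translate([2105, 102, 99]) cube([61, 24, 1574]);


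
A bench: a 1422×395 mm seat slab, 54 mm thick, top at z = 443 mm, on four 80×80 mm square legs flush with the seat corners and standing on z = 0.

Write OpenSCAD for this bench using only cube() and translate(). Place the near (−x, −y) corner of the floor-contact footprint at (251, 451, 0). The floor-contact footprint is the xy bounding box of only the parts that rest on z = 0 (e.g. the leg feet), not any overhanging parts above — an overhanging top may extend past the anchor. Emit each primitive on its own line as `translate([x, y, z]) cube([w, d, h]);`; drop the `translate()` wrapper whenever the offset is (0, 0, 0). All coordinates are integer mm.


// leg_h = 443 − 54 = 389
translate([251, 451, 389]) cube([1422, 395, 54]);
translate([251, 451, 0]) cube([80, 80, 389]);
translate([251, 766, 0]) cube([80, 80, 389]);
translate([1593, 451, 0]) cube([80, 80, 389]);
translate([1593, 766, 0]) cube([80, 80, 389]);


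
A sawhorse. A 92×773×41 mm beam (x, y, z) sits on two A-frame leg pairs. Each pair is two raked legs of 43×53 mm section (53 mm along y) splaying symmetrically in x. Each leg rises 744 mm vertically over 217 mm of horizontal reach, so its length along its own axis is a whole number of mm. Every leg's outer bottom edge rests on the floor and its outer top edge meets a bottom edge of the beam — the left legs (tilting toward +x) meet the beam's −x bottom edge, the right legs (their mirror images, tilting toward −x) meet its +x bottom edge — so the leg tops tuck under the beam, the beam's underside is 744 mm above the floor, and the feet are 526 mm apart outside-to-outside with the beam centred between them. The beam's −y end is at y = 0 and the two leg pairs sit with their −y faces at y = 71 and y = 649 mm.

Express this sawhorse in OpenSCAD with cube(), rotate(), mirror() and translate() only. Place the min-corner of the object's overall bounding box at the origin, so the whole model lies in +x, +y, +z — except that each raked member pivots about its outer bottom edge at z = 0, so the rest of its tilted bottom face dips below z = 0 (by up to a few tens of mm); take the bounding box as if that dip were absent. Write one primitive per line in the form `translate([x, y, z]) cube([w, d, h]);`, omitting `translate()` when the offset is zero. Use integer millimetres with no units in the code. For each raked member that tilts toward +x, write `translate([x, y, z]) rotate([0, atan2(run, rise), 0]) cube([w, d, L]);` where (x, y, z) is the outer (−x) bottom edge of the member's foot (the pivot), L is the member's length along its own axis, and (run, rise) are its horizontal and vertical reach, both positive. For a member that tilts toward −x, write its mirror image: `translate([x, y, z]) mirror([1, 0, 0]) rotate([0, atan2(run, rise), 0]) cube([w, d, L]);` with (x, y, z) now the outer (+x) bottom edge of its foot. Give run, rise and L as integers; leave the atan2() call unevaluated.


translate([217, 0, 744]) cube([92, 773, 41]);
translate([0, 71, 0]) rotate([0, atan2(217, 744), 0]) cube([43, 53, 775]);
translate([526, 71, 0]) mirror([1, 0, 0]) rotate([0, atan2(217, 744), 0]) cube([43, 53, 775]);
translate([0, 649, 0]) rotate([0, atan2(217, 744), 0]) cube([43, 53, 775]);
translate([526, 649, 0]) mirror([1, 0, 0]) rotate([0, atan2(217, 744), 0]) cube([43, 53, 775]);


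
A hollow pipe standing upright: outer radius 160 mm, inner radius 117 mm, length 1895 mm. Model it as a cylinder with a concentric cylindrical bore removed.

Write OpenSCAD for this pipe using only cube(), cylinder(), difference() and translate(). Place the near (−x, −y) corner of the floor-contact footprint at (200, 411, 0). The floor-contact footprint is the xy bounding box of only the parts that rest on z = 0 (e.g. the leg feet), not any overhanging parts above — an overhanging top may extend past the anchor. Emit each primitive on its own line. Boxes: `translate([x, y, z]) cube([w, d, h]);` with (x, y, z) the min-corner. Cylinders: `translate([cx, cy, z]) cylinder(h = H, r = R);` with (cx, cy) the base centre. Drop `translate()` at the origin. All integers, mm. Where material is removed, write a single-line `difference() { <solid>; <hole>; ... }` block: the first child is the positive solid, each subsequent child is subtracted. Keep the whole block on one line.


difference() { translate([360, 571, 0]) cylinder(h = 1895, r = 160); translate([360, 571, 0]) cylinder(h = 1895, r = 117); }
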